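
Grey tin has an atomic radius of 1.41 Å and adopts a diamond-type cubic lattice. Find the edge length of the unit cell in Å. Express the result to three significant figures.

6.51 Å

In a diamond cubic lattice, nearest neighbors lie along the body diagonal with √3·a = 8r.
a = 8r/√3 = 8 × 1.41 / 1.7321 = 6.51 Å.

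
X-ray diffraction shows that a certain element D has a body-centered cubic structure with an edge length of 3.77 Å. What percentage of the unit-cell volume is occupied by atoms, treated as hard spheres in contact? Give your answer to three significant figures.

In a BCC lattice atoms touch along the body diagonal, so √3·a = 4r, so r = 0.4330a = 1.632 Å.
Packing fraction = Z·(4/3)πr³ / a³ = 2 × (4/3)π × (1.632)³ / (3.77)³ = 0.6802 = 68.0%.

68.0%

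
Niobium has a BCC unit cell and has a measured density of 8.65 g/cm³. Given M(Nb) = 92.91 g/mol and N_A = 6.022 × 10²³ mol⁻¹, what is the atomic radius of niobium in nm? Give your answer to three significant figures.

0.143 nm

For a BCC cell (Z = 2), a³ = Z·M/(N_A·ρ) = 2 × 92.91 / (6.022 × 10²³ × 8.650) = 3.567 × 10^-23 cm³, so a = 3.292 × 10^-8 cm = 0.3292 nm.
Atoms touch along the body diagonal, so √3·a = 4r, so r = 0.4330 × a = 0.143 nm.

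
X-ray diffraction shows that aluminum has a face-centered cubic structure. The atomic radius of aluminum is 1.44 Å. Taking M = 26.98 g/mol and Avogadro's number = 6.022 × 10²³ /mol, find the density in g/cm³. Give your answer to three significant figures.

2.65 g/cm³

In an FCC lattice, atoms touch along the face diagonal, so √2·a = 4r, giving a = 4.073 Å = 4.073 × 10^-8 cm.
With Z = 4, ρ = Z·M/(N_A·a³) = 4 × 26.98 / (6.022 × 10²³ × 6.757 × 10^-23) = 2.652 g/cm³.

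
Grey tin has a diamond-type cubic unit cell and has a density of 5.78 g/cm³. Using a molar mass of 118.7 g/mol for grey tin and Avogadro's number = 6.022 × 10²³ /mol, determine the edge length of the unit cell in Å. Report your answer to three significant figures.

6.49 Å

With Z = 8 atoms per diamond cubic cell, a³ = Z·M/(N_A·ρ) = 8 × 118.7 / (6.022 × 10²³ × 5.780 g/cm³) = 2.728 × 10^-22 cm³.
a = (2.728 × 10^-22)^(1/3) = 6.486 × 10^-8 cm = 6.49 Å.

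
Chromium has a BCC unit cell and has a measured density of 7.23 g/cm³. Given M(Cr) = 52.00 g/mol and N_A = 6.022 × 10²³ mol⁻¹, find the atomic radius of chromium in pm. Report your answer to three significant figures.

125 pm

For a BCC cell (Z = 2), a³ = Z·M/(N_A·ρ) = 2 × 52.00 / (6.022 × 10²³ × 7.230) = 2.389 × 10^-23 cm³, so a = 2.880 × 10^-8 cm = 288.0 pm.
Atoms touch along the body diagonal, so √3·a = 4r, so r = 0.4330 × a = 125 pm.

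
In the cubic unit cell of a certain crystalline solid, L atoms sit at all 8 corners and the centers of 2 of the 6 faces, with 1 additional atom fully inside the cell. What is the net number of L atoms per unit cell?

3

Corner atoms are shared by 8 cells (1/8 each), face atoms by 2 (1/2 each), interior atoms are unshared.
Net atoms = 8 × 1/8 + 2 × 1/2 + 1 = 1 + 1 + 1 = 3.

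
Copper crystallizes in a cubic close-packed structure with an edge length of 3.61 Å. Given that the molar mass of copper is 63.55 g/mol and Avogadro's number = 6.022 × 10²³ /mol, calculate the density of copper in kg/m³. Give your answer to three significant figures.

8970 kg/m³

An FCC unit cell contains Z = 4 atoms.
Cell volume: a³ = (3.61 Å)³ = (3.610 × 10^-8 cm)³ = 4.705 × 10^-23 cm³.
ρ = Z·M/(N_A·a³) = 4 × 63.55 / (6.022 × 10²³ × 4.705 × 10^-23) = 8.972 g/cm³ = 8970 kg/m³.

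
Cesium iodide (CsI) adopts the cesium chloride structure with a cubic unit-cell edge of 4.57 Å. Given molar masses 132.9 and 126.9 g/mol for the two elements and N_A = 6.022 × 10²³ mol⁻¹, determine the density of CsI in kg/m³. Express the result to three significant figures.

The cesium chloride structure contains Z = 1 formula unit per cell; M(CsI) = 132.9 + 126.9 = 259.8 g/mol.
a³ = (4.570 × 10^-8 cm)³ = 9.544 × 10^-23 cm³.
ρ = 1 × 259.8 / (6.022 × 10²³ × 9.544 × 10^-23) = 4.520 g/cm³ = 4520 kg/m³.

4520 kg/m³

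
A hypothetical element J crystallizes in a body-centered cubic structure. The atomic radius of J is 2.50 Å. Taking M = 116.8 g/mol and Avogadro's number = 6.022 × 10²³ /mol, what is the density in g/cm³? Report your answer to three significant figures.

2.02 g/cm³

In a BCC lattice, atoms touch along the body diagonal, so √3·a = 4r, giving a = 5.774 Å = 5.774 × 10^-8 cm.
With Z = 2, ρ = Z·M/(N_A·a³) = 2 × 116.8 / (6.022 × 10²³ × 1.925 × 10^-22) = 2.016 g/cm³.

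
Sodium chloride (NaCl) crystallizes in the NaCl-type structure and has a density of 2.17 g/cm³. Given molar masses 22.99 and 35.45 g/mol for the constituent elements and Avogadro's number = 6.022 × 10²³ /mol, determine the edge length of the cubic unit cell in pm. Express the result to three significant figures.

563 pm

M(NaCl) = 58.44 g/mol; Z = 4 formula units per cell.
a³ = Z·M/(N_A·ρ) = 4 × 58.44 / (6.022 × 10²³ × 2.17) = 1.789 × 10^-22 cm³, so a = 5.635 × 10^-8 cm = 563 pm.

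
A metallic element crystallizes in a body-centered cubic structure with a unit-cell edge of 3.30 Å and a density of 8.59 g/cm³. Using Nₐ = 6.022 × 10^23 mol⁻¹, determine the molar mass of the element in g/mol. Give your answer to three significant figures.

A BCC cell has Z = 2 atoms; a = 3.300 × 10^-8 cm.
M = ρ·N_A·a³/Z = 8.59 × 6.022 × 10²³ × 3.594 × 10^-23 / 2 = 92.9 g/mol.

92.9 g/mol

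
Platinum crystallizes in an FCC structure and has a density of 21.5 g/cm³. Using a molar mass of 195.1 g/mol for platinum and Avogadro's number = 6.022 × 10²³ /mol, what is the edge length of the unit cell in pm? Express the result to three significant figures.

With Z = 4 atoms per FCC cell, a³ = Z·M/(N_A·ρ) = 4 × 195.1 / (6.022 × 10²³ × 21.50 g/cm³) = 6.028 × 10^-23 cm³.
a = (6.028 × 10^-23)^(1/3) = 3.921 × 10^-8 cm = 392 pm.

392 pm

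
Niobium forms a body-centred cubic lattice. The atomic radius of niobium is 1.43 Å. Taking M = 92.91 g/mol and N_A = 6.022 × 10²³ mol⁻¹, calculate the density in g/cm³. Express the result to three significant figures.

In a BCC lattice, atoms touch along the body diagonal, so √3·a = 4r, giving a = 3.302 Å = 3.302 × 10^-8 cm.
With Z = 2, ρ = Z·M/(N_A·a³) = 2 × 92.91 / (6.022 × 10²³ × 3.602 × 10^-23) = 8.567 g/cm³.

8.57 g/cm³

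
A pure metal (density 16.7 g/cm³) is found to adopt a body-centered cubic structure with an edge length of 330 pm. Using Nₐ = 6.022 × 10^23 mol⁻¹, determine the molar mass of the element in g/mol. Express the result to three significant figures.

181 g/mol

A BCC cell has Z = 2 atoms; a = 3.300 × 10^-8 cm.
M = ρ·N_A·a³/Z = 16.7 × 6.022 × 10²³ × 3.594 × 10^-23 / 2 = 181 g/mol.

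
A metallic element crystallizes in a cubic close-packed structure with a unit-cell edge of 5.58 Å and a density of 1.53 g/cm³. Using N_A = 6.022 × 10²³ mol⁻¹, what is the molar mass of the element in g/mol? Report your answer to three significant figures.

40.0 g/mol

An FCC cell has Z = 4 atoms; a = 5.580 × 10^-8 cm.
M = ρ·N_A·a³/Z = 1.53 × 6.022 × 10²³ × 1.737 × 10^-22 / 4 = 40.0 g/mol.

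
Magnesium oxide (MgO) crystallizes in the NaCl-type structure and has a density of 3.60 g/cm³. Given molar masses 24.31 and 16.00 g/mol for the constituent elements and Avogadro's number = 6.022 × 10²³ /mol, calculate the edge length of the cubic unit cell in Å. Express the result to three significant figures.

M(MgO) = 40.31 g/mol; Z = 4 formula units per cell.
a³ = Z·M/(N_A·ρ) = 4 × 40.31 / (6.022 × 10²³ × 3.60) = 7.438 × 10^-23 cm³, so a = 4.205 × 10^-8 cm = 4.21 Å.

4.21 Å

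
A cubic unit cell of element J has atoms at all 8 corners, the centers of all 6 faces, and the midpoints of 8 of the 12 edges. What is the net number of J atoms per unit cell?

6

Corner atoms are shared by 8 cells (1/8 each), face atoms by 2 (1/2 each), edge atoms by 4 (1/4 each).
Net atoms = 8 × 1/8 + 6 × 1/2 + 8 × 1/4 = 1 + 3 + 2 = 6.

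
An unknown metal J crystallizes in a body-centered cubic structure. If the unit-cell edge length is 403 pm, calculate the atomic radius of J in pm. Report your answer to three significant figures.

175 pm

In a BCC lattice, atoms touch along the body diagonal, so √3·a = 4r.
r = √3·a/4 = 1.7321 × 403 / 4 = 175 pm.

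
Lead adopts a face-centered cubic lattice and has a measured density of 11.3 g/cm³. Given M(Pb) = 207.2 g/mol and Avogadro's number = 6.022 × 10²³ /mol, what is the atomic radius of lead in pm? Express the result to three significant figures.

175 pm

For an FCC cell (Z = 4), a³ = Z·M/(N_A·ρ) = 4 × 207.2 / (6.022 × 10²³ × 11.30) = 1.218 × 10^-22 cm³, so a = 4.957 × 10^-8 cm = 495.7 pm.
Atoms touch along the face diagonal, so √2·a = 4r, so r = 0.3536 × a = 175 pm.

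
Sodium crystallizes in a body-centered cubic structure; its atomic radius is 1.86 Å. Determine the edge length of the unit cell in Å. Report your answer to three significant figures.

In a BCC lattice, atoms touch along the body diagonal, so √3·a = 4r.
a = 4r/√3 = 4 × 1.86 / 1.7321 = 4.30 Å.

4.30 Å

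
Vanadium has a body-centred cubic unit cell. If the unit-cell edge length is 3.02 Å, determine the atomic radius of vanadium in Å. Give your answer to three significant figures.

1.31 Å

In a BCC lattice, atoms touch along the body diagonal, so √3·a = 4r.
r = √3·a/4 = 1.7321 × 3.02 / 4 = 1.31 Å.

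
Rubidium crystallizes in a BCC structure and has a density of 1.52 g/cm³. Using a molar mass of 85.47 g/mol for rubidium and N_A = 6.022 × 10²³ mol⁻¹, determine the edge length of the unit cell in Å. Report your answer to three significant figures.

With Z = 2 atoms per BCC cell, a³ = Z·M/(N_A·ρ) = 2 × 85.47 / (6.022 × 10²³ × 1.520 g/cm³) = 1.867 × 10^-22 cm³.
a = (1.867 × 10^-22)^(1/3) = 5.716 × 10^-8 cm = 5.72 Å.

5.72 Å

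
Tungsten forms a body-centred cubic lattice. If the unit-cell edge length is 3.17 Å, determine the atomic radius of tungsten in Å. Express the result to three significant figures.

1.37 Å

In a BCC lattice, atoms touch along the body diagonal, so √3·a = 4r.
r = √3·a/4 = 1.7321 × 3.17 / 4 = 1.37 Å.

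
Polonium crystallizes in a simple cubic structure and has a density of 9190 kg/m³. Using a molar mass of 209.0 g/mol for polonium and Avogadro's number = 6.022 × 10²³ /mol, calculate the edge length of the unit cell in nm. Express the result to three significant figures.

0.336 nm

With Z = 1 atom per simple cubic cell, a³ = Z·M/(N_A·ρ) = 1 × 209.0 / (6.022 × 10²³ × 9.190 g/cm³) = 3.777 × 10^-23 cm³.
a = (3.777 × 10^-23)^(1/3) = 3.355 × 10^-8 cm = 0.336 nm.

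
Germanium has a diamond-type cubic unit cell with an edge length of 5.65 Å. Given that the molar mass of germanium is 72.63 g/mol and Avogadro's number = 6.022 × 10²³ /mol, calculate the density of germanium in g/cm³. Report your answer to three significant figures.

A diamond cubic unit cell contains Z = 8 atoms.
Cell volume: a³ = (5.65 Å)³ = (5.650 × 10^-8 cm)³ = 1.804 × 10^-22 cm³.
ρ = Z·M/(N_A·a³) = 8 × 72.63 / (6.022 × 10²³ × 1.804 × 10^-22) = 5.350 g/cm³.

5.35 g/cm³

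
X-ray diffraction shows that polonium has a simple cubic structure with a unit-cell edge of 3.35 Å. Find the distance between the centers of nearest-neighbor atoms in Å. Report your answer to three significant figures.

In a simple cubic structure, atoms touch along the cell edge, so a = 2r; the nearest-neighbor distance equals 2r = 1.000·a.
d = 1.000 × 3.35 = 3.35 Å.

3.35 Å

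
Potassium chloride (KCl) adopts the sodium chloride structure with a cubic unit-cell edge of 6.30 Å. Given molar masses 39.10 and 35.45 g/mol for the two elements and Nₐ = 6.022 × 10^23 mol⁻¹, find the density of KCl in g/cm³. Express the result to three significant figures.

The sodium chloride structure contains Z = 4 formula units per cell; M(KCl) = 39.10 + 35.45 = 74.55 g/mol.
a³ = (6.300 × 10^-8 cm)³ = 2.500 × 10^-22 cm³.
ρ = 4 × 74.55 / (6.022 × 10²³ × 2.500 × 10^-22) = 1.980 g/cm³.

1.98 g/cm³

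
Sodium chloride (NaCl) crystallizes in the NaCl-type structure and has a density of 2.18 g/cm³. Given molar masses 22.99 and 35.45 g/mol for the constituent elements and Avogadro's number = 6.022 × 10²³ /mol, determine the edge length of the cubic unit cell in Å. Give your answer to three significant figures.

5.63 Å

M(NaCl) = 58.44 g/mol; Z = 4 formula units per cell.
a³ = Z·M/(N_A·ρ) = 4 × 58.44 / (6.022 × 10²³ × 2.18) = 1.781 × 10^-22 cm³, so a = 5.626 × 10^-8 cm = 5.63 Å.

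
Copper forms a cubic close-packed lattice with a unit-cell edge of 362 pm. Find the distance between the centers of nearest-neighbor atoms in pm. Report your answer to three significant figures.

256 pm

In an FCC structure, atoms touch along the face diagonal, so √2·a = 4r; the nearest-neighbor distance equals 2r = 0.7071·a.
d = 0.7071 × 362 = 256 pm.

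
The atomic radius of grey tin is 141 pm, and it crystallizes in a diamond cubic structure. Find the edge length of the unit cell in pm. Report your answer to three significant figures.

651 pm

In a diamond cubic lattice, nearest neighbors lie along the body diagonal with √3·a = 8r.
a = 8r/√3 = 8 × 141 / 1.7321 = 651 pm.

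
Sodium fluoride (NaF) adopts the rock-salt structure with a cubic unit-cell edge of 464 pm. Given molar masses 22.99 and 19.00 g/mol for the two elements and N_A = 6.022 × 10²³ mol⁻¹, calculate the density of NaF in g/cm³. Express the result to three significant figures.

The rock-salt structure contains Z = 4 formula units per cell; M(NaF) = 22.99 + 19.00 = 41.99 g/mol.
a³ = (4.640 × 10^-8 cm)³ = 9.990 × 10^-23 cm³.
ρ = 4 × 41.99 / (6.022 × 10²³ × 9.990 × 10^-23) = 2.792 g/cm³.

2.79 g/cm³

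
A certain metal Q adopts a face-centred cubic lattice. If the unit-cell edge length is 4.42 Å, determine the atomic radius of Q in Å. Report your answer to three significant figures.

1.56 Å

In an FCC lattice, atoms touch along the face diagonal, so √2·a = 4r.
r = √2·a/4 = 1.4142 × 4.42 / 4 = 1.56 Å.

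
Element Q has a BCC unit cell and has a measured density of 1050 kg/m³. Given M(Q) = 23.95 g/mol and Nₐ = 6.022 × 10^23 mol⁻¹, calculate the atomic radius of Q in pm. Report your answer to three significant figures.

183 pm

For a BCC cell (Z = 2), a³ = Z·M/(N_A·ρ) = 2 × 23.95 / (6.022 × 10²³ × 1.050) = 7.575 × 10^-23 cm³, so a = 4.231 × 10^-8 cm = 423.1 pm.
Atoms touch along the body diagonal, so √3·a = 4r, so r = 0.4330 × a = 183 pm.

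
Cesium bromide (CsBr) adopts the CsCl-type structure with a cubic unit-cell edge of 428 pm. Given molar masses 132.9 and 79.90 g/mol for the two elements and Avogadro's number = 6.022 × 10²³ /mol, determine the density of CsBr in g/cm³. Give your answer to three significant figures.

4.51 g/cm³

The CsCl-type structure contains Z = 1 formula unit per cell; M(CsBr) = 132.9 + 79.90 = 212.8 g/mol.
a³ = (4.280 × 10^-8 cm)³ = 7.840 × 10^-23 cm³.
ρ = 1 × 212.8 / (6.022 × 10²³ × 7.840 × 10^-23) = 4.507 g/cm³.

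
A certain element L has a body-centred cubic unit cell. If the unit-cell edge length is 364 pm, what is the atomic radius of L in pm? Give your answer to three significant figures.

In a BCC lattice, atoms touch along the body diagonal, so √3·a = 4r.
r = √3·a/4 = 1.7321 × 364 / 4 = 158 pm.

158 pm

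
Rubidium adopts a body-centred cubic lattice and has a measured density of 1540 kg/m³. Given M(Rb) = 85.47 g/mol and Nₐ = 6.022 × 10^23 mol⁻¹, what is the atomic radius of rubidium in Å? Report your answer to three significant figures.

For a BCC cell (Z = 2), a³ = Z·M/(N_A·ρ) = 2 × 85.47 / (6.022 × 10²³ × 1.540) = 1.843 × 10^-22 cm³, so a = 5.691 × 10^-8 cm = 5.691 Å.
Atoms touch along the body diagonal, so √3·a = 4r, so r = 0.4330 × a = 2.46 Å.

2.46 Å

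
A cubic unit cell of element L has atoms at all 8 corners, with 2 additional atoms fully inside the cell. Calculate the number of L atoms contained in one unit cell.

Corner atoms are shared by 8 cells (1/8 each), interior atoms are unshared.
Net atoms = 8 × 1/8 + 2 = 1 + 2 = 3.

3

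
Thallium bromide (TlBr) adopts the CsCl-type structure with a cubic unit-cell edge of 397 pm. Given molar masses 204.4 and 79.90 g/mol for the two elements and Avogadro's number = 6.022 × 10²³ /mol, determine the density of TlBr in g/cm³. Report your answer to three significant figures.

The CsCl-type structure contains Z = 1 formula unit per cell; M(TlBr) = 204.4 + 79.90 = 284.3 g/mol.
a³ = (3.970 × 10^-8 cm)³ = 6.257 × 10^-23 cm³.
ρ = 1 × 284.3 / (6.022 × 10²³ × 6.257 × 10^-23) = 7.545 g/cm³.

7.55 g/cm³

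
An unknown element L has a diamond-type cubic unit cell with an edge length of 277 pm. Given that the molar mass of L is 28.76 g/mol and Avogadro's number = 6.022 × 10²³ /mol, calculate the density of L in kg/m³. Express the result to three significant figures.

A diamond cubic unit cell contains Z = 8 atoms.
Cell volume: a³ = (277 pm)³ = (2.770 × 10^-8 cm)³ = 2.125 × 10^-23 cm³.
ρ = Z·M/(N_A·a³) = 8 × 28.76 / (6.022 × 10²³ × 2.125 × 10^-23) = 17.98 g/cm³ = 18000 kg/m³.

18000 kg/m³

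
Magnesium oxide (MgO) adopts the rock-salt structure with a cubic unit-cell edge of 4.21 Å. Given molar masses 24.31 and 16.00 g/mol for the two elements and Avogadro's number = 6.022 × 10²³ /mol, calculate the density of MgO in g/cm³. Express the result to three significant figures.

3.59 g/cm³

The rock-salt structure contains Z = 4 formula units per cell; M(MgO) = 24.31 + 16.00 = 40.31 g/mol.
a³ = (4.210 × 10^-8 cm)³ = 7.462 × 10^-23 cm³.
ρ = 4 × 40.31 / (6.022 × 10²³ × 7.462 × 10^-23) = 3.588 g/cm³.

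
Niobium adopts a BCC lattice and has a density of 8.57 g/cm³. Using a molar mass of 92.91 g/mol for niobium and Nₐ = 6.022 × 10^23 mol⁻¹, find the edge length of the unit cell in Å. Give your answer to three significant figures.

With Z = 2 atoms per BCC cell, a³ = Z·M/(N_A·ρ) = 2 × 92.91 / (6.022 × 10²³ × 8.570 g/cm³) = 3.601 × 10^-23 cm³.
a = (3.601 × 10^-23)^(1/3) = 3.302 × 10^-8 cm = 3.30 Å.

3.30 Å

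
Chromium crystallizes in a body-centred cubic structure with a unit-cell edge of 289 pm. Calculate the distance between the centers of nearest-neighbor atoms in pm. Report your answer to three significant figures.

250 pm

In a BCC structure, atoms touch along the body diagonal, so √3·a = 4r; the nearest-neighbor distance equals 2r = 0.8660·a.
d = 0.8660 × 289 = 250 pm.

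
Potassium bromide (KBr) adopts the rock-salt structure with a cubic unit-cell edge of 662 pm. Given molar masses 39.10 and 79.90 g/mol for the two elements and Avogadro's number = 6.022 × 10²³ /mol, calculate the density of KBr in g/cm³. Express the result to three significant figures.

The rock-salt structure contains Z = 4 formula units per cell; M(KBr) = 39.10 + 79.90 = 119.0 g/mol.
a³ = (6.620 × 10^-8 cm)³ = 2.901 × 10^-22 cm³.
ρ = 4 × 119.0 / (6.022 × 10²³ × 2.901 × 10^-22) = 2.725 g/cm³.

2.72 g/cm³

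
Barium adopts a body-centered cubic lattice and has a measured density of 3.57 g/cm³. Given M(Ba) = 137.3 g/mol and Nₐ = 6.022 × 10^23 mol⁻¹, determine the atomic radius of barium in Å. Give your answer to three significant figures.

For a BCC cell (Z = 2), a³ = Z·M/(N_A·ρ) = 2 × 137.3 / (6.022 × 10²³ × 3.570) = 1.277 × 10^-22 cm³, so a = 5.036 × 10^-8 cm = 5.036 Å.
Atoms touch along the body diagonal, so √3·a = 4r, so r = 0.4330 × a = 2.18 Å.

2.18 Å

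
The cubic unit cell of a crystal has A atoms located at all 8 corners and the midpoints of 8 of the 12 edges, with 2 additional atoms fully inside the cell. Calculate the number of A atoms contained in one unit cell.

Corner atoms are shared by 8 cells (1/8 each), edge atoms by 4 (1/4 each), interior atoms are unshared.
Net atoms = 8 × 1/8 + 8 × 1/4 + 2 = 1 + 2 + 2 = 5.

5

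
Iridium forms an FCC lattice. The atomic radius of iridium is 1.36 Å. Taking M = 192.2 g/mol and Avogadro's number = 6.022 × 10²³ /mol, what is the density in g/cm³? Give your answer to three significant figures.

In an FCC lattice, atoms touch along the face diagonal, so √2·a = 4r, giving a = 3.847 Å = 3.847 × 10^-8 cm.
With Z = 4, ρ = Z·M/(N_A·a³) = 4 × 192.2 / (6.022 × 10²³ × 5.692 × 10^-23) = 22.43 g/cm³.

22.4 g/cm³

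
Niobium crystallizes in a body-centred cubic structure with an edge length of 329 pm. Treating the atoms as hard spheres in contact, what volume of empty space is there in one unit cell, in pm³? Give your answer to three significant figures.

1.14 × 10^7 pm³

In a BCC lattice atoms touch along the body diagonal, so √3·a = 4r, so r = 0.4330a = 142.5 pm.
V_cell = a³ = 3.561 × 10^7 pm³; V_atoms = 2 × (4/3)πr³ = 2.422 × 10^7 pm³.
Empty space = 3.561 × 10^7 − 2.422 × 10^7 = 1.14 × 10^7 pm³.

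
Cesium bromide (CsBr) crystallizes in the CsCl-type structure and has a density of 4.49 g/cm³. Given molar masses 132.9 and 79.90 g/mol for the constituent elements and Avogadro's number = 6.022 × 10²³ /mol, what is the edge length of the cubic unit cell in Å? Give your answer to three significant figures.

4.29 Å

M(CsBr) = 212.8 g/mol; Z = 1 formula unit per cell.
a³ = Z·M/(N_A·ρ) = 1 × 212.8 / (6.022 × 10²³ × 4.49) = 7.870 × 10^-23 cm³, so a = 4.285 × 10^-8 cm = 4.29 Å.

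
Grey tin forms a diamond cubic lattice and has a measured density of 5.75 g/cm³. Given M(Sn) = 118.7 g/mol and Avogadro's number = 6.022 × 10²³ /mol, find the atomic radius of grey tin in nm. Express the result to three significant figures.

For a diamond cubic cell (Z = 8), a³ = Z·M/(N_A·ρ) = 8 × 118.7 / (6.022 × 10²³ × 5.750) = 2.742 × 10^-22 cm³, so a = 6.497 × 10^-8 cm = 0.6497 nm.
Nearest neighbors lie along the body diagonal with √3·a = 8r, so r = 0.2165 × a = 0.141 nm.

0.141 nm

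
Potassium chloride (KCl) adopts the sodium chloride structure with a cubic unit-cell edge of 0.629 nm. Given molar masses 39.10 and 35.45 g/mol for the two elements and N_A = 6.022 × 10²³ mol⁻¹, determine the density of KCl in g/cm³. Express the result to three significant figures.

1.99 g/cm³

The sodium chloride structure contains Z = 4 formula units per cell; M(KCl) = 39.10 + 35.45 = 74.55 g/mol.
a³ = (6.290 × 10^-8 cm)³ = 2.489 × 10^-22 cm³.
ρ = 4 × 74.55 / (6.022 × 10²³ × 2.489 × 10^-22) = 1.990 g/cm³.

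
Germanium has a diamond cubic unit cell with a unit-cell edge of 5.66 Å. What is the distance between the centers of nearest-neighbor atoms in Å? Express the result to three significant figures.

In a diamond cubic structure, nearest neighbors lie along the body diagonal with √3·a = 8r; the nearest-neighbor distance equals 2r = 0.4330·a.
d = 0.4330 × 5.66 = 2.45 Å.

2.45 Å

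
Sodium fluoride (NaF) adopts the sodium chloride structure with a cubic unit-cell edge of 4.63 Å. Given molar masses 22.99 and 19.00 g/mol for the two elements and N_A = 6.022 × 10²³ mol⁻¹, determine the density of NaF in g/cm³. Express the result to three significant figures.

The sodium chloride structure contains Z = 4 formula units per cell; M(NaF) = 22.99 + 19.00 = 41.99 g/mol.
a³ = (4.630 × 10^-8 cm)³ = 9.925 × 10^-23 cm³.
ρ = 4 × 41.99 / (6.022 × 10²³ × 9.925 × 10^-23) = 2.810 g/cm³.

2.81 g/cm³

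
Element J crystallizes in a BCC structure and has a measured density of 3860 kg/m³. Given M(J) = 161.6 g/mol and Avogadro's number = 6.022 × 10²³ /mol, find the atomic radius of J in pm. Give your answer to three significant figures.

For a BCC cell (Z = 2), a³ = Z·M/(N_A·ρ) = 2 × 161.6 / (6.022 × 10²³ × 3.860) = 1.390 × 10^-22 cm³, so a = 5.181 × 10^-8 cm = 518.1 pm.
Atoms touch along the body diagonal, so √3·a = 4r, so r = 0.4330 × a = 224 pm.

224 pm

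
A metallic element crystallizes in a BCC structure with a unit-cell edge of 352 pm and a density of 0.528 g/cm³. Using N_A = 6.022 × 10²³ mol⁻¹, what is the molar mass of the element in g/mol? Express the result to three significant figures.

A BCC cell has Z = 2 atoms; a = 3.520 × 10^-8 cm.
M = ρ·N_A·a³/Z = 0.528 × 6.022 × 10²³ × 4.361 × 10^-23 / 2 = 6.93 g/mol.

6.93 g/mol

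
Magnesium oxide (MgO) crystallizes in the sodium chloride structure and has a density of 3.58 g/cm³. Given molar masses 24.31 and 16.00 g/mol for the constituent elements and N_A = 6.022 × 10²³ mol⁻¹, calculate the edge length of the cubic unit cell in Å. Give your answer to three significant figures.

M(MgO) = 40.31 g/mol; Z = 4 formula units per cell.
a³ = Z·M/(N_A·ρ) = 4 × 40.31 / (6.022 × 10²³ × 3.58) = 7.479 × 10^-23 cm³, so a = 4.213 × 10^-8 cm = 4.21 Å.

4.21 Å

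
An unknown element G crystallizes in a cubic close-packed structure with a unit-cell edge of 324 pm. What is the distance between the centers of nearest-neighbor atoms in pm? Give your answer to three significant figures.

In an FCC structure, atoms touch along the face diagonal, so √2·a = 4r; the nearest-neighbor distance equals 2r = 0.7071·a.
d = 0.7071 × 324 = 229 pm.

229 pm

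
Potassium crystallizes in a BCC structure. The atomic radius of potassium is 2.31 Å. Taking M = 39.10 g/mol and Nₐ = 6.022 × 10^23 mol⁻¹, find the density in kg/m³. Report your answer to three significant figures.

In a BCC lattice, atoms touch along the body diagonal, so √3·a = 4r, giving a = 5.335 Å = 5.335 × 10^-8 cm.
With Z = 2, ρ = Z·M/(N_A·a³) = 2 × 39.10 / (6.022 × 10²³ × 1.518 × 10^-22) = 0.8553 g/cm³ = 855 kg/m³.

855 kg/m³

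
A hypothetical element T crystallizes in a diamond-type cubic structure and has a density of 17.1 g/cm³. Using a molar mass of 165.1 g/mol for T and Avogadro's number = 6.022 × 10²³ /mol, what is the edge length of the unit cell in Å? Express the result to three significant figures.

With Z = 8 atoms per diamond cubic cell, a³ = Z·M/(N_A·ρ) = 8 × 165.1 / (6.022 × 10²³ × 17.10 g/cm³) = 1.283 × 10^-22 cm³.
a = (1.283 × 10^-22)^(1/3) = 5.043 × 10^-8 cm = 5.04 Å.

5.04 Å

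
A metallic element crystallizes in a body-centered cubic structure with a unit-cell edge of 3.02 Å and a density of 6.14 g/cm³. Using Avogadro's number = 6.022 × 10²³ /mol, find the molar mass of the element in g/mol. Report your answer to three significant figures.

A BCC cell has Z = 2 atoms; a = 3.020 × 10^-8 cm.
M = ρ·N_A·a³/Z = 6.14 × 6.022 × 10²³ × 2.754 × 10^-23 / 2 = 50.9 g/mol.

50.9 g/mol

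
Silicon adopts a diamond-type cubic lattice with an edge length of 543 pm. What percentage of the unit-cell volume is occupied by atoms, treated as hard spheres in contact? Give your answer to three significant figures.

34.0%

In a diamond cubic lattice nearest neighbors lie along the body diagonal with √3·a = 8r, so r = 0.2165a = 117.6 pm.
Packing fraction = Z·(4/3)πr³ / a³ = 8 × (4/3)π × (117.6)³ / (543)³ = 0.3401 = 34.0%.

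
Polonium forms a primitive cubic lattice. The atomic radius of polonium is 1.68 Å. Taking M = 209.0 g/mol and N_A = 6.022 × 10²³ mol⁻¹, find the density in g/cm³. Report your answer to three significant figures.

In a simple cubic lattice, atoms touch along the cell edge, so a = 2r, giving a = 3.360 Å = 3.360 × 10^-8 cm.
With Z = 1, ρ = Z·M/(N_A·a³) = 1 × 209.0 / (6.022 × 10²³ × 3.793 × 10^-23) = 9.149 g/cm³.

9.15 g/cm³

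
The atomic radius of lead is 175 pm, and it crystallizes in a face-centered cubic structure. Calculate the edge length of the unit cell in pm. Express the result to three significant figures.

495 pm

In an FCC lattice, atoms touch along the face diagonal, so √2·a = 4r.
a = 4r/√2 = 4 × 175 / 1.4142 = 495 pm.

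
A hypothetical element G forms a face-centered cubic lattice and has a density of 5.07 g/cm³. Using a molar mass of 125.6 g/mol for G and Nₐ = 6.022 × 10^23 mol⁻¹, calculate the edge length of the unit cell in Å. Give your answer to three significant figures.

5.48 Å

With Z = 4 atoms per FCC cell, a³ = Z·M/(N_A·ρ) = 4 × 125.6 / (6.022 × 10²³ × 5.070 g/cm³) = 1.646 × 10^-22 cm³.
a = (1.646 × 10^-22)^(1/3) = 5.480 × 10^-8 cm = 5.48 Å.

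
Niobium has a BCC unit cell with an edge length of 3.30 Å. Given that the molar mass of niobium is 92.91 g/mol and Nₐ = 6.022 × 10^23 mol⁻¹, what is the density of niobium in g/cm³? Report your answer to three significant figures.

A BCC unit cell contains Z = 2 atoms.
Cell volume: a³ = (3.30 Å)³ = (3.300 × 10^-8 cm)³ = 3.594 × 10^-23 cm³.
ρ = Z·M/(N_A·a³) = 2 × 92.91 / (6.022 × 10²³ × 3.594 × 10^-23) = 8.586 g/cm³.

8.59 g/cm³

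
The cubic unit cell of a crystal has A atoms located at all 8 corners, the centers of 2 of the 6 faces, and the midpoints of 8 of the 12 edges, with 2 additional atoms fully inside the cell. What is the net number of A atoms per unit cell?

Corner atoms are shared by 8 cells (1/8 each), face atoms by 2 (1/2 each), edge atoms by 4 (1/4 each), interior atoms are unshared.
Net atoms = 8 × 1/8 + 2 × 1/2 + 8 × 1/4 + 2 = 1 + 1 + 2 + 2 = 6.

6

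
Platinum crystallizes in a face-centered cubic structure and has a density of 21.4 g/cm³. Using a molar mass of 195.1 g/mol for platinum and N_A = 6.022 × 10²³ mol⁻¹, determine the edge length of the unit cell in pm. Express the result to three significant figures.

With Z = 4 atoms per FCC cell, a³ = Z·M/(N_A·ρ) = 4 × 195.1 / (6.022 × 10²³ × 21.40 g/cm³) = 6.056 × 10^-23 cm³.
a = (6.056 × 10^-23)^(1/3) = 3.927 × 10^-8 cm = 393 pm.

393 pm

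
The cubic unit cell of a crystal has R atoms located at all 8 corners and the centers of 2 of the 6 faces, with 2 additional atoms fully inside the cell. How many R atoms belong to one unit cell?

4

Corner atoms are shared by 8 cells (1/8 each), face atoms by 2 (1/2 each), interior atoms are unshared.
Net atoms = 8 × 1/8 + 2 × 1/2 + 2 = 1 + 1 + 2 = 4.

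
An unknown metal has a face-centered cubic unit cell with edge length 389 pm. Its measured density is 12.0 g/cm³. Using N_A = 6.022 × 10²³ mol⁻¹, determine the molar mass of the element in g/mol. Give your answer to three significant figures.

106 g/mol

An FCC cell has Z = 4 atoms; a = 3.890 × 10^-8 cm.
M = ρ·N_A·a³/Z = 12.0 × 6.022 × 10²³ × 5.886 × 10^-23 / 4 = 106 g/mol.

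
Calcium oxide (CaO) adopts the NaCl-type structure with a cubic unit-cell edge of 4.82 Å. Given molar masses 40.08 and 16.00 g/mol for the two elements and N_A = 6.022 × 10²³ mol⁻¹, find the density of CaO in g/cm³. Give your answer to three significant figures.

The NaCl-type structure contains Z = 4 formula units per cell; M(CaO) = 40.08 + 16.00 = 56.08 g/mol.
a³ = (4.820 × 10^-8 cm)³ = 1.120 × 10^-22 cm³.
ρ = 4 × 56.08 / (6.022 × 10²³ × 1.120 × 10^-22) = 3.326 g/cm³.

3.33 g/cm³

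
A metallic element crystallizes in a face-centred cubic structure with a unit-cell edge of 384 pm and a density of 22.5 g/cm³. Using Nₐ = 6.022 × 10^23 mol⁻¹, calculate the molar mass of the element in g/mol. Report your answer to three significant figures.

An FCC cell has Z = 4 atoms; a = 3.840 × 10^-8 cm.
M = ρ·N_A·a³/Z = 22.5 × 6.022 × 10²³ × 5.662 × 10^-23 / 4 = 192 g/mol.

192 g/mol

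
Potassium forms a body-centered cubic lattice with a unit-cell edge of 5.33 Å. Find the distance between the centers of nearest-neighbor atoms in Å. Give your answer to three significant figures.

4.62 Å

In a BCC structure, atoms touch along the body diagonal, so √3·a = 4r; the nearest-neighbor distance equals 2r = 0.8660·a.
d = 0.8660 × 5.33 = 4.62 Å.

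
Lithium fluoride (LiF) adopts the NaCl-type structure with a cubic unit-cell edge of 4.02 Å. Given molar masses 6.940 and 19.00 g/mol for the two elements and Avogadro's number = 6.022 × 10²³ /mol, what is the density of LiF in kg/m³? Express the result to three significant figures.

2650 kg/m³

The NaCl-type structure contains Z = 4 formula units per cell; M(LiF) = 6.940 + 19.00 = 25.94 g/mol.
a³ = (4.020 × 10^-8 cm)³ = 6.496 × 10^-23 cm³.
ρ = 4 × 25.94 / (6.022 × 10²³ × 6.496 × 10^-23) = 2.652 g/cm³ = 2650 kg/m³.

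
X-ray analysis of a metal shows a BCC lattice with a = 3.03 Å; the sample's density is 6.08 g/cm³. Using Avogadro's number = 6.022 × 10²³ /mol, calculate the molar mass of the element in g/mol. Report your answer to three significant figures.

A BCC cell has Z = 2 atoms; a = 3.030 × 10^-8 cm.
M = ρ·N_A·a³/Z = 6.08 × 6.022 × 10²³ × 2.782 × 10^-23 / 2 = 50.9 g/mol.

50.9 g/mol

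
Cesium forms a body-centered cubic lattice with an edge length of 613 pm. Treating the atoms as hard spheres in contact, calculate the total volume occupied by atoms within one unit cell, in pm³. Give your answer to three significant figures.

In a BCC lattice atoms touch along the body diagonal, so √3·a = 4r, so r = 0.4330a = 265.4 pm.
V_atoms = Z × (4/3)πr³ = 2 × (4/3)π × (265.4)³ = 1.57 × 10^8 pm³.

1.57 × 10^8 pm³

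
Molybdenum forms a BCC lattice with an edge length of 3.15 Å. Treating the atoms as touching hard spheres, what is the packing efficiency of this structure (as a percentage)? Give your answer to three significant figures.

68.0%

In a BCC lattice atoms touch along the body diagonal, so √3·a = 4r, so r = 0.4330a = 1.364 Å.
Packing fraction = Z·(4/3)πr³ / a³ = 2 × (4/3)π × (1.364)³ / (3.15)³ = 0.6802 = 68.0%.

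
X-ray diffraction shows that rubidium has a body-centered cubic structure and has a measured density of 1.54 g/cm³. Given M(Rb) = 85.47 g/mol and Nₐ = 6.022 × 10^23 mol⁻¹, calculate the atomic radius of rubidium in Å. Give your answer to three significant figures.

2.46 Å

For a BCC cell (Z = 2), a³ = Z·M/(N_A·ρ) = 2 × 85.47 / (6.022 × 10²³ × 1.540) = 1.843 × 10^-22 cm³, so a = 5.691 × 10^-8 cm = 5.691 Å.
Atoms touch along the body diagonal, so √3·a = 4r, so r = 0.4330 × a = 2.46 Å.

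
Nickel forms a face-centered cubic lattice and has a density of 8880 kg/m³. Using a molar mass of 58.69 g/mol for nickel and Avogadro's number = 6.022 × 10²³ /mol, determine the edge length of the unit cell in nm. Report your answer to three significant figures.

With Z = 4 atoms per FCC cell, a³ = Z·M/(N_A·ρ) = 4 × 58.69 / (6.022 × 10²³ × 8.880 g/cm³) = 4.390 × 10^-23 cm³.
a = (4.390 × 10^-23)^(1/3) = 3.528 × 10^-8 cm = 0.353 nm.

0.353 nm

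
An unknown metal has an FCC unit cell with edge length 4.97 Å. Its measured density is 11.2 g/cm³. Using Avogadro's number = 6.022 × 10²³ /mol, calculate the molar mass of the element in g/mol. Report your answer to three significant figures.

207 g/mol

An FCC cell has Z = 4 atoms; a = 4.970 × 10^-8 cm.
M = ρ·N_A·a³/Z = 11.2 × 6.022 × 10²³ × 1.228 × 10^-22 / 4 = 207 g/mol.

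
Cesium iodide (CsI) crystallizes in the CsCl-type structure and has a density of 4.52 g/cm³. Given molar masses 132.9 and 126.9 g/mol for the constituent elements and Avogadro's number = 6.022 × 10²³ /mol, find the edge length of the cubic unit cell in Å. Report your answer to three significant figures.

M(CsI) = 259.8 g/mol; Z = 1 formula unit per cell.
a³ = Z·M/(N_A·ρ) = 1 × 259.8 / (6.022 × 10²³ × 4.52) = 9.545 × 10^-23 cm³, so a = 4.570 × 10^-8 cm = 4.57 Å.

4.57 Å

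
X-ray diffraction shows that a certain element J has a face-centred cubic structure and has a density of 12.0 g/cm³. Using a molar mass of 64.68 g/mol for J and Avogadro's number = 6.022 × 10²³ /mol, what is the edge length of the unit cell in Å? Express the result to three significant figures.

With Z = 4 atoms per FCC cell, a³ = Z·M/(N_A·ρ) = 4 × 64.68 / (6.022 × 10²³ × 12.00 g/cm³) = 3.580 × 10^-23 cm³.
a = (3.580 × 10^-23)^(1/3) = 3.296 × 10^-8 cm = 3.30 Å.

3.30 Å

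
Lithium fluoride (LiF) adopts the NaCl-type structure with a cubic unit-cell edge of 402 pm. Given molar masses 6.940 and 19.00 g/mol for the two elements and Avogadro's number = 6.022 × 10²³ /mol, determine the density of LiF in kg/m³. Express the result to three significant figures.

The NaCl-type structure contains Z = 4 formula units per cell; M(LiF) = 6.940 + 19.00 = 25.94 g/mol.
a³ = (4.020 × 10^-8 cm)³ = 6.496 × 10^-23 cm³.
ρ = 4 × 25.94 / (6.022 × 10²³ × 6.496 × 10^-23) = 2.652 g/cm³ = 2650 kg/m³.

2650 kg/m³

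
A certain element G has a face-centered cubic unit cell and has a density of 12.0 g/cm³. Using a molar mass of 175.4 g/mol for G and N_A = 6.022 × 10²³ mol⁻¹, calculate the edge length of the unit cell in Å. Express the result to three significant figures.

4.60 Å

With Z = 4 atoms per FCC cell, a³ = Z·M/(N_A·ρ) = 4 × 175.4 / (6.022 × 10²³ × 12.00 g/cm³) = 9.709 × 10^-23 cm³.
a = (9.709 × 10^-23)^(1/3) = 4.596 × 10^-8 cm = 4.60 Å.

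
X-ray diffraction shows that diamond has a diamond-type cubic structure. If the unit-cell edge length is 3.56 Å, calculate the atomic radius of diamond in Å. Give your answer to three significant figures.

0.771 Å

In a diamond cubic lattice, nearest neighbors lie along the body diagonal with √3·a = 8r.
r = √3·a/8 = 1.7321 × 3.56 / 8 = 0.771 Å.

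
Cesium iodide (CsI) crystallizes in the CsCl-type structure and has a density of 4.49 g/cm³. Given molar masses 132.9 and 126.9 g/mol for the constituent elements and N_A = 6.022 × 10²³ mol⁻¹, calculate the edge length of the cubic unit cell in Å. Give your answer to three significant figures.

4.58 Å

M(CsI) = 259.8 g/mol; Z = 1 formula unit per cell.
a³ = Z·M/(N_A·ρ) = 1 × 259.8 / (6.022 × 10²³ × 4.49) = 9.608 × 10^-23 cm³, so a = 4.580 × 10^-8 cm = 4.58 Å.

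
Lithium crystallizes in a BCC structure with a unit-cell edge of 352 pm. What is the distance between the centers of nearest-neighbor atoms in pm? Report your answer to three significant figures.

In a BCC structure, atoms touch along the body diagonal, so √3·a = 4r; the nearest-neighbor distance equals 2r = 0.8660·a.
d = 0.8660 × 352 = 305 pm.

305 pm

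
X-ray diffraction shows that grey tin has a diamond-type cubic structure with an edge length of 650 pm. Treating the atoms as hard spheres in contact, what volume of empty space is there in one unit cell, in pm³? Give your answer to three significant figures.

In a diamond cubic lattice nearest neighbors lie along the body diagonal with √3·a = 8r, so r = 0.2165a = 140.7 pm.
V_cell = a³ = 2.746 × 10^8 pm³; V_atoms = 8 × (4/3)πr³ = 9.340 × 10^7 pm³.
Empty space = 2.746 × 10^8 − 9.340 × 10^7 = 1.81 × 10^8 pm³.

1.81 × 10^8 pm³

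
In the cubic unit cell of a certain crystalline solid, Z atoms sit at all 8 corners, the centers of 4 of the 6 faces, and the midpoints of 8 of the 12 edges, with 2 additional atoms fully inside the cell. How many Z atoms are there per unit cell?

Corner atoms are shared by 8 cells (1/8 each), face atoms by 2 (1/2 each), edge atoms by 4 (1/4 each), interior atoms are unshared.
Net atoms = 8 × 1/8 + 4 × 1/2 + 8 × 1/4 + 2 = 1 + 2 + 2 + 2 = 7.

7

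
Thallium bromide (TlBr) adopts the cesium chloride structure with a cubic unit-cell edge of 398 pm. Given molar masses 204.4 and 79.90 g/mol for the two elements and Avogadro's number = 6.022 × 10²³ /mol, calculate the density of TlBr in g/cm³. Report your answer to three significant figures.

The cesium chloride structure contains Z = 1 formula unit per cell; M(TlBr) = 204.4 + 79.90 = 284.3 g/mol.
a³ = (3.980 × 10^-8 cm)³ = 6.304 × 10^-23 cm³.
ρ = 1 × 284.3 / (6.022 × 10²³ × 6.304 × 10^-23) = 7.488 g/cm³.

7.49 g/cm³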